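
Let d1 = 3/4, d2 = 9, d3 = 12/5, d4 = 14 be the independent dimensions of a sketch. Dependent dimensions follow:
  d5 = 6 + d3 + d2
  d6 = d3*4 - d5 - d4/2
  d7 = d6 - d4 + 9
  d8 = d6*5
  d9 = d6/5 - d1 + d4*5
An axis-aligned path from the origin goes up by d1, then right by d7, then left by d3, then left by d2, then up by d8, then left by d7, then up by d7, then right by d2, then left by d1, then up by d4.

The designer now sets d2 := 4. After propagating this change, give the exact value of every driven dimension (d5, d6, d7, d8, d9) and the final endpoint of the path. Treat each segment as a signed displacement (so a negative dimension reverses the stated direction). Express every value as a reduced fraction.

d5 = 62/5
d6 = -49/5
d7 = -74/5
d8 = -49
d9 = 6729/100
endpoint = (-63/20, -981/20)

Apply edit: d2 := 4
  d5 = 6 + d3 + d2 = 62/5
  d6 = d3*4 - d5 - d4/2 = -49/5
  d7 = d6 - d4 + 9 = -74/5
  d8 = d6*5 = -49
  d9 = d6/5 - d1 + d4*5 = 6729/100
Walk from origin (0, 0):
  seg 1: up by d1 = 3/4 → (0, 3/4)
  seg 2: right by d7 = -74/5 → (-74/5, 3/4)
  seg 3: left by d3 = 12/5 → (-86/5, 3/4)
  seg 4: left by d2 = 4 → (-106/5, 3/4)
  seg 5: up by d8 = -49 → (-106/5, -193/4)
  seg 6: left by d7 = -74/5 → (-32/5, -193/4)
  seg 7: up by d7 = -74/5 → (-32/5, -1261/20)
  seg 8: right by d2 = 4 → (-12/5, -1261/20)
  seg 9: left by d1 = 3/4 → (-63/20, -1261/20)
  seg 10: up by d4 = 14 → (-63/20, -981/20)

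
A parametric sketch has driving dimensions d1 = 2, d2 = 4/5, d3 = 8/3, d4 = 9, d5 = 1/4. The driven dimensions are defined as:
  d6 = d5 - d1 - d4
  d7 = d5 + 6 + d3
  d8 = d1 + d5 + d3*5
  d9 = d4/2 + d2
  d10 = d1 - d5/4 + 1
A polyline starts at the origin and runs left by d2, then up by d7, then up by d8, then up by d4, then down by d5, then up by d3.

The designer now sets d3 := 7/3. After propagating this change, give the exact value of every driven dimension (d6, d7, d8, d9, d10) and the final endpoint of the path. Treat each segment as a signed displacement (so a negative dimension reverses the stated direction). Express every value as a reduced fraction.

Apply edit: d3 := 7/3
  d6 = d5 - d1 - d4 = -43/4
  d7 = d5 + 6 + d3 = 103/12
  d8 = d1 + d5 + d3*5 = 167/12
  d9 = d4/2 + d2 = 53/10
  d10 = d1 - d5/4 + 1 = 47/16
Walk from origin (0, 0):
  seg 1: left by d2 = 4/5 → (-4/5, 0)
  seg 2: up by d7 = 103/12 → (-4/5, 103/12)
  seg 3: up by d8 = 167/12 → (-4/5, 45/2)
  seg 4: up by d4 = 9 → (-4/5, 63/2)
  seg 5: down by d5 = 1/4 → (-4/5, 125/4)
  seg 6: up by d3 = 7/3 → (-4/5, 403/12)

d6 = -43/4
d7 = 103/12
d8 = 167/12
d9 = 53/10
d10 = 47/16
endpoint = (-4/5, 403/12)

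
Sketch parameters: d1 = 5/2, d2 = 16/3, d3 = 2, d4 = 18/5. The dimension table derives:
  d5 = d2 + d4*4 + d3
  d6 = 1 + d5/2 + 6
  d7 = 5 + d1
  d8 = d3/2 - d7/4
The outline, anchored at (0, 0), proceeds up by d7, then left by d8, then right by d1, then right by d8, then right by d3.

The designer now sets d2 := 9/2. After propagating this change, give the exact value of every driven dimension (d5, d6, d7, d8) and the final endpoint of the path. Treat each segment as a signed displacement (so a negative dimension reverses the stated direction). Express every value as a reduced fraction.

Apply edit: d2 := 9/2
  d5 = d2 + d4*4 + d3 = 209/10
  d6 = 1 + d5/2 + 6 = 349/20
  d7 = 5 + d1 = 15/2
  d8 = d3/2 - d7/4 = -7/8
Walk from origin (0, 0):
  seg 1: up by d7 = 15/2 → (0, 15/2)
  seg 2: left by d8 = -7/8 → (7/8, 15/2)
  seg 3: right by d1 = 5/2 → (27/8, 15/2)
  seg 4: right by d8 = -7/8 → (5/2, 15/2)
  seg 5: right by d3 = 2 → (9/2, 15/2)

d5 = 209/10
d6 = 349/20
d7 = 15/2
d8 = -7/8
endpoint = (9/2, 15/2)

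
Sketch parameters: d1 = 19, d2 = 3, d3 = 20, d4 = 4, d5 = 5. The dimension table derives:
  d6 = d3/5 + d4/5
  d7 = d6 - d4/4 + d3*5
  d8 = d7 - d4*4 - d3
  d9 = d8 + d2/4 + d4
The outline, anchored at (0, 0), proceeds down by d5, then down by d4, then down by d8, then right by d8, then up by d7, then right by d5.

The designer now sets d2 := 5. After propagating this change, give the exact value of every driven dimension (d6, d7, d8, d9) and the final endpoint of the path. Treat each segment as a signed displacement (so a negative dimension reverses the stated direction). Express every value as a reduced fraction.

d6 = 24/5
d7 = 519/5
d8 = 339/5
d9 = 1461/20
endpoint = (364/5, 27)

Apply edit: d2 := 5
  d6 = d3/5 + d4/5 = 24/5
  d7 = d6 - d4/4 + d3*5 = 519/5
  d8 = d7 - d4*4 - d3 = 339/5
  d9 = d8 + d2/4 + d4 = 1461/20
Walk from origin (0, 0):
  seg 1: down by d5 = 5 → (0, -5)
  seg 2: down by d4 = 4 → (0, -9)
  seg 3: down by d8 = 339/5 → (0, -384/5)
  seg 4: right by d8 = 339/5 → (339/5, -384/5)
  seg 5: up by d7 = 519/5 → (339/5, 27)
  seg 6: right by d5 = 5 → (364/5, 27)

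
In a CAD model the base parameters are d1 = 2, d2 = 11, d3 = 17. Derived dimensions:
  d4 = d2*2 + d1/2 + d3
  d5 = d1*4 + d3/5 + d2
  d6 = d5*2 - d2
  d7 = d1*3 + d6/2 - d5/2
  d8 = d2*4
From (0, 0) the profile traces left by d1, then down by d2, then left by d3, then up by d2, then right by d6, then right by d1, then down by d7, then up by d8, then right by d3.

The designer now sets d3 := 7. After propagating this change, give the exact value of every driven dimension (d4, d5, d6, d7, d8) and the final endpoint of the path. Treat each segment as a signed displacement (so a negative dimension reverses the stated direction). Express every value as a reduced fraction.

Apply edit: d3 := 7
  d4 = d2*2 + d1/2 + d3 = 30
  d5 = d1*4 + d3/5 + d2 = 102/5
  d6 = d5*2 - d2 = 149/5
  d7 = d1*3 + d6/2 - d5/2 = 107/10
  d8 = d2*4 = 44
Walk from origin (0, 0):
  seg 1: left by d1 = 2 → (-2, 0)
  seg 2: down by d2 = 11 → (-2, -11)
  seg 3: left by d3 = 7 → (-9, -11)
  seg 4: up by d2 = 11 → (-9, 0)
  seg 5: right by d6 = 149/5 → (104/5, 0)
  seg 6: right by d1 = 2 → (114/5, 0)
  seg 7: down by d7 = 107/10 → (114/5, -107/10)
  seg 8: up by d8 = 44 → (114/5, 333/10)
  seg 9: right by d3 = 7 → (149/5, 333/10)

d4 = 30
d5 = 102/5
d6 = 149/5
d7 = 107/10
d8 = 44
endpoint = (149/5, 333/10)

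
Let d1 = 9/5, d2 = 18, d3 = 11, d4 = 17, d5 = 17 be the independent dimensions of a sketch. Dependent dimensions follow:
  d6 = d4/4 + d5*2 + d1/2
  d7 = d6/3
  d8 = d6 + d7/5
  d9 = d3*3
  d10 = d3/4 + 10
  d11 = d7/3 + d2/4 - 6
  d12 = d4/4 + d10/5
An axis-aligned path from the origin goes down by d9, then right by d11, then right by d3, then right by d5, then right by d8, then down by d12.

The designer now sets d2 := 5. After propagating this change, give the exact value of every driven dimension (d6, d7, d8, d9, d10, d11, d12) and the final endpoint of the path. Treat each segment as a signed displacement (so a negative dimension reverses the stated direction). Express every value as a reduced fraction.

d6 = 783/20
d7 = 261/20
d8 = 1044/25
d9 = 33
d10 = 51/4
d11 = -2/5
d12 = 34/5
endpoint = (1734/25, -199/5)

Apply edit: d2 := 5
  d6 = d4/4 + d5*2 + d1/2 = 783/20
  d7 = d6/3 = 261/20
  d8 = d6 + d7/5 = 1044/25
  d9 = d3*3 = 33
  d10 = d3/4 + 10 = 51/4
  d11 = d7/3 + d2/4 - 6 = -2/5
  d12 = d4/4 + d10/5 = 34/5
Walk from origin (0, 0):
  seg 1: down by d9 = 33 → (0, -33)
  seg 2: right by d11 = -2/5 → (-2/5, -33)
  seg 3: right by d3 = 11 → (53/5, -33)
  seg 4: right by d5 = 17 → (138/5, -33)
  seg 5: right by d8 = 1044/25 → (1734/25, -33)
  seg 6: down by d12 = 34/5 → (1734/25, -199/5)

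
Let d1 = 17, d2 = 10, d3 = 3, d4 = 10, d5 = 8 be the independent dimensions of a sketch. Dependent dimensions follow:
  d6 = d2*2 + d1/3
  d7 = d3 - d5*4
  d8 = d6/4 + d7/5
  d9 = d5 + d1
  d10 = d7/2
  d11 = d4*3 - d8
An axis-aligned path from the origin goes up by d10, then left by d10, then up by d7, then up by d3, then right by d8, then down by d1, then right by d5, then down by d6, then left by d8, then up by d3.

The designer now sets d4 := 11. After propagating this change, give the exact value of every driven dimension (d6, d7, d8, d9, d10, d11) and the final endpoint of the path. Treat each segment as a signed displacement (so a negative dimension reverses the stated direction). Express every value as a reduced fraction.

Apply edit: d4 := 11
  d6 = d2*2 + d1/3 = 77/3
  d7 = d3 - d5*4 = -29
  d8 = d6/4 + d7/5 = 37/60
  d9 = d5 + d1 = 25
  d10 = d7/2 = -29/2
  d11 = d4*3 - d8 = 1943/60
Walk from origin (0, 0):
  seg 1: up by d10 = -29/2 → (0, -29/2)
  seg 2: left by d10 = -29/2 → (29/2, -29/2)
  seg 3: up by d7 = -29 → (29/2, -87/2)
  seg 4: up by d3 = 3 → (29/2, -81/2)
  seg 5: right by d8 = 37/60 → (907/60, -81/2)
  seg 6: down by d1 = 17 → (907/60, -115/2)
  seg 7: right by d5 = 8 → (1387/60, -115/2)
  seg 8: down by d6 = 77/3 → (1387/60, -499/6)
  seg 9: left by d8 = 37/60 → (45/2, -499/6)
  seg 10: up by d3 = 3 → (45/2, -481/6)

d6 = 77/3
d7 = -29
d8 = 37/60
d9 = 25
d10 = -29/2
d11 = 1943/60
endpoint = (45/2, -481/6)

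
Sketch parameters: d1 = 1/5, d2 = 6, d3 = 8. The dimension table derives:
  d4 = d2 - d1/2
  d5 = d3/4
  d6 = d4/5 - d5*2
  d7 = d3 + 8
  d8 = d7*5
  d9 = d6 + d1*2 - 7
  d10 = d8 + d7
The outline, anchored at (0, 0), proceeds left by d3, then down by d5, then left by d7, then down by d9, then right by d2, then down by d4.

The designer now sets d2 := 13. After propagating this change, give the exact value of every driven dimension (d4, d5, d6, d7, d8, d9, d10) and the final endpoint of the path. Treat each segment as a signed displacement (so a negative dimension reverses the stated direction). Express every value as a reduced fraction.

Apply edit: d2 := 13
  d4 = d2 - d1/2 = 129/10
  d5 = d3/4 = 2
  d6 = d4/5 - d5*2 = -71/50
  d7 = d3 + 8 = 16
  d8 = d7*5 = 80
  d9 = d6 + d1*2 - 7 = -401/50
  d10 = d8 + d7 = 96
Walk from origin (0, 0):
  seg 1: left by d3 = 8 → (-8, 0)
  seg 2: down by d5 = 2 → (-8, -2)
  seg 3: left by d7 = 16 → (-24, -2)
  seg 4: down by d9 = -401/50 → (-24, 301/50)
  seg 5: right by d2 = 13 → (-11, 301/50)
  seg 6: down by d4 = 129/10 → (-11, -172/25)

d4 = 129/10
d5 = 2
d6 = -71/50
d7 = 16
d8 = 80
d9 = -401/50
d10 = 96
endpoint = (-11, -172/25)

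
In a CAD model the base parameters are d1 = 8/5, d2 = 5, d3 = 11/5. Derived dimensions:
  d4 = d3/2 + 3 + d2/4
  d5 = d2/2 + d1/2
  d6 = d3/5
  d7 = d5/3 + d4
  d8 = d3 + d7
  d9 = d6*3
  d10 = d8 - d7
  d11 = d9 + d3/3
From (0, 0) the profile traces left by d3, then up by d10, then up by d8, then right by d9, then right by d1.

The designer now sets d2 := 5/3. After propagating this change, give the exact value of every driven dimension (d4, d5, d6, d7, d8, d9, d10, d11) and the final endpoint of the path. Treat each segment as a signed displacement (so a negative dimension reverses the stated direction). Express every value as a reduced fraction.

Apply edit: d2 := 5/3
  d4 = d3/2 + 3 + d2/4 = 271/60
  d5 = d2/2 + d1/2 = 49/30
  d6 = d3/5 = 11/25
  d7 = d5/3 + d4 = 911/180
  d8 = d3 + d7 = 1307/180
  d9 = d6*3 = 33/25
  d10 = d8 - d7 = 11/5
  d11 = d9 + d3/3 = 154/75
Walk from origin (0, 0):
  seg 1: left by d3 = 11/5 → (-11/5, 0)
  seg 2: up by d10 = 11/5 → (-11/5, 11/5)
  seg 3: up by d8 = 1307/180 → (-11/5, 1703/180)
  seg 4: right by d9 = 33/25 → (-22/25, 1703/180)
  seg 5: right by d1 = 8/5 → (18/25, 1703/180)

d4 = 271/60
d5 = 49/30
d6 = 11/25
d7 = 911/180
d8 = 1307/180
d9 = 33/25
d10 = 11/5
d11 = 154/75
endpoint = (18/25, 1703/180)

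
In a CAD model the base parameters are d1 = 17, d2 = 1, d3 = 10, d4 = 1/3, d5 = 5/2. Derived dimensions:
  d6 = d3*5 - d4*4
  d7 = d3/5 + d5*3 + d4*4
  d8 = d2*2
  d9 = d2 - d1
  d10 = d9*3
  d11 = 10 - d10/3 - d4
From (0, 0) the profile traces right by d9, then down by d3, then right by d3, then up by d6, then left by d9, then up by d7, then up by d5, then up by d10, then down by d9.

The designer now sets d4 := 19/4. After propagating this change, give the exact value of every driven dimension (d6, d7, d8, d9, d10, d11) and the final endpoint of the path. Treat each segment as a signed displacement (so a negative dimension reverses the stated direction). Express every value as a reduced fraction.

d6 = 31
d7 = 57/2
d8 = 2
d9 = -16
d10 = -48
d11 = 85/4
endpoint = (10, 20)

Apply edit: d4 := 19/4
  d6 = d3*5 - d4*4 = 31
  d7 = d3/5 + d5*3 + d4*4 = 57/2
  d8 = d2*2 = 2
  d9 = d2 - d1 = -16
  d10 = d9*3 = -48
  d11 = 10 - d10/3 - d4 = 85/4
Walk from origin (0, 0):
  seg 1: right by d9 = -16 → (-16, 0)
  seg 2: down by d3 = 10 → (-16, -10)
  seg 3: right by d3 = 10 → (-6, -10)
  seg 4: up by d6 = 31 → (-6, 21)
  seg 5: left by d9 = -16 → (10, 21)
  seg 6: up by d7 = 57/2 → (10, 99/2)
  seg 7: up by d5 = 5/2 → (10, 52)
  seg 8: up by d10 = -48 → (10, 4)
  seg 9: down by d9 = -16 → (10, 20)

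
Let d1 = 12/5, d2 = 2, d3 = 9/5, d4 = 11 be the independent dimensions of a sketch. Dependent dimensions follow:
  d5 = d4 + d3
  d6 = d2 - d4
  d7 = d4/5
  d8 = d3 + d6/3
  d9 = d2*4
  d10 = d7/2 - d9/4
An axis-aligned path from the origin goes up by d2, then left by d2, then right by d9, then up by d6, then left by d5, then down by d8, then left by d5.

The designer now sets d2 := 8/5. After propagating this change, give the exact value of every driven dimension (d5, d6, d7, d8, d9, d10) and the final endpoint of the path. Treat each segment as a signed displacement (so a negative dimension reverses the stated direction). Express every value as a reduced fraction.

Apply edit: d2 := 8/5
  d5 = d4 + d3 = 64/5
  d6 = d2 - d4 = -47/5
  d7 = d4/5 = 11/5
  d8 = d3 + d6/3 = -4/3
  d9 = d2*4 = 32/5
  d10 = d7/2 - d9/4 = -1/2
Walk from origin (0, 0):
  seg 1: up by d2 = 8/5 → (0, 8/5)
  seg 2: left by d2 = 8/5 → (-8/5, 8/5)
  seg 3: right by d9 = 32/5 → (24/5, 8/5)
  seg 4: up by d6 = -47/5 → (24/5, -39/5)
  seg 5: left by d5 = 64/5 → (-8, -39/5)
  seg 6: down by d8 = -4/3 → (-8, -97/15)
  seg 7: left by d5 = 64/5 → (-104/5, -97/15)

d5 = 64/5
d6 = -47/5
d7 = 11/5
d8 = -4/3
d9 = 32/5
d10 = -1/2
endpoint = (-104/5, -97/15)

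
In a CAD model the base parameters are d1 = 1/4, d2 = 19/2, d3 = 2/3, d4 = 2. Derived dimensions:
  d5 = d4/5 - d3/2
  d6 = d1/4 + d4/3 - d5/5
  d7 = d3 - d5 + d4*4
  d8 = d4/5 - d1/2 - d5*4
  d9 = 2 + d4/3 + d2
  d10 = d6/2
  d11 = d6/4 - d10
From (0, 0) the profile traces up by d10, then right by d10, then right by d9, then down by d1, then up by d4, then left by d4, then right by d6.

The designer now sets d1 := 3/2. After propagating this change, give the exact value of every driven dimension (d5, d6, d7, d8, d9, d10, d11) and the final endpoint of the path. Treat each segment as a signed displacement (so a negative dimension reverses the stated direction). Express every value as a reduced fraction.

d5 = 1/15
d6 = 617/600
d7 = 43/5
d8 = -37/60
d9 = 73/6
d10 = 617/1200
d11 = -617/2400
endpoint = (14051/1200, 1217/1200)

Apply edit: d1 := 3/2
  d5 = d4/5 - d3/2 = 1/15
  d6 = d1/4 + d4/3 - d5/5 = 617/600
  d7 = d3 - d5 + d4*4 = 43/5
  d8 = d4/5 - d1/2 - d5*4 = -37/60
  d9 = 2 + d4/3 + d2 = 73/6
  d10 = d6/2 = 617/1200
  d11 = d6/4 - d10 = -617/2400
Walk from origin (0, 0):
  seg 1: up by d10 = 617/1200 → (0, 617/1200)
  seg 2: right by d10 = 617/1200 → (617/1200, 617/1200)
  seg 3: right by d9 = 73/6 → (15217/1200, 617/1200)
  seg 4: down by d1 = 3/2 → (15217/1200, -1183/1200)
  seg 5: up by d4 = 2 → (15217/1200, 1217/1200)
  seg 6: left by d4 = 2 → (12817/1200, 1217/1200)
  seg 7: right by d6 = 617/600 → (14051/1200, 1217/1200)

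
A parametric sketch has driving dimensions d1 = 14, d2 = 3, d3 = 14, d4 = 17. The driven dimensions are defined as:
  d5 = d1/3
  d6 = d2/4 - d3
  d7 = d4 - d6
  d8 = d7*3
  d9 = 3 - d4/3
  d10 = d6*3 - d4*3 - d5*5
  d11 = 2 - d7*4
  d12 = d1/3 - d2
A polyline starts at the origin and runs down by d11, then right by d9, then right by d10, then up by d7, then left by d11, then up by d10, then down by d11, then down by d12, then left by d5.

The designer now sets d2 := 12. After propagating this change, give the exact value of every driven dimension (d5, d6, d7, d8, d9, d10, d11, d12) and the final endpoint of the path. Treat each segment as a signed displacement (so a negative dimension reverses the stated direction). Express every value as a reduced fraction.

d5 = 14/3
d6 = -11
d7 = 28
d8 = 84
d9 = -8/3
d10 = -322/3
d11 = -110
d12 = -22/3
endpoint = (-14/3, 148)

Apply edit: d2 := 12
  d5 = d1/3 = 14/3
  d6 = d2/4 - d3 = -11
  d7 = d4 - d6 = 28
  d8 = d7*3 = 84
  d9 = 3 - d4/3 = -8/3
  d10 = d6*3 - d4*3 - d5*5 = -322/3
  d11 = 2 - d7*4 = -110
  d12 = d1/3 - d2 = -22/3
Walk from origin (0, 0):
  seg 1: down by d11 = -110 → (0, 110)
  seg 2: right by d9 = -8/3 → (-8/3, 110)
  seg 3: right by d10 = -322/3 → (-110, 110)
  seg 4: up by d7 = 28 → (-110, 138)
  seg 5: left by d11 = -110 → (0, 138)
  seg 6: up by d10 = -322/3 → (0, 92/3)
  seg 7: down by d11 = -110 → (0, 422/3)
  seg 8: down by d12 = -22/3 → (0, 148)
  seg 9: left by d5 = 14/3 → (-14/3, 148)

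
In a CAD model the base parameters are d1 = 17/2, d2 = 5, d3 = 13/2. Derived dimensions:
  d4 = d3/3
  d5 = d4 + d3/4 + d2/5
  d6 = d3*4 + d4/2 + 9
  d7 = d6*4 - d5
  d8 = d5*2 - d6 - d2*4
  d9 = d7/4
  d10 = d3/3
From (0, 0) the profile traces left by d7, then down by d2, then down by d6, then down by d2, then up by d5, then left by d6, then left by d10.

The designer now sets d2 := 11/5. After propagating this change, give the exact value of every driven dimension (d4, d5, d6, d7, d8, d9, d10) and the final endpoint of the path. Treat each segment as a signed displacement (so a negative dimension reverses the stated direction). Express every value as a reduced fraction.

d4 = 13/6
d5 = 2539/600
d6 = 433/12
d7 = 84061/600
d8 = -1821/50
d9 = 84061/2400
d10 = 13/6
endpoint = (-107011/600, -21751/600)

Apply edit: d2 := 11/5
  d4 = d3/3 = 13/6
  d5 = d4 + d3/4 + d2/5 = 2539/600
  d6 = d3*4 + d4/2 + 9 = 433/12
  d7 = d6*4 - d5 = 84061/600
  d8 = d5*2 - d6 - d2*4 = -1821/50
  d9 = d7/4 = 84061/2400
  d10 = d3/3 = 13/6
Walk from origin (0, 0):
  seg 1: left by d7 = 84061/600 → (-84061/600, 0)
  seg 2: down by d2 = 11/5 → (-84061/600, -11/5)
  seg 3: down by d6 = 433/12 → (-84061/600, -2297/60)
  seg 4: down by d2 = 11/5 → (-84061/600, -2429/60)
  seg 5: up by d5 = 2539/600 → (-84061/600, -21751/600)
  seg 6: left by d6 = 433/12 → (-35237/200, -21751/600)
  seg 7: left by d10 = 13/6 → (-107011/600, -21751/600)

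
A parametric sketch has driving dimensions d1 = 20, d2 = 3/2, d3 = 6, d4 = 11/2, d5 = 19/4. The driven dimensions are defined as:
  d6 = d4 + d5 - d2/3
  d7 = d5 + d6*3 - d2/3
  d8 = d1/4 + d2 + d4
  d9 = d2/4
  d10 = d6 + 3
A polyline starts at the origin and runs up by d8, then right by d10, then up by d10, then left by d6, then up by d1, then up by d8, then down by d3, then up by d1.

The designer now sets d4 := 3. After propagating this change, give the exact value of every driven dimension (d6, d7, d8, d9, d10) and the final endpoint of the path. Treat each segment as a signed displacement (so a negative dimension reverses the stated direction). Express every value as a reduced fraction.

d6 = 29/4
d7 = 26
d8 = 19/2
d9 = 3/8
d10 = 41/4
endpoint = (3, 253/4)

Apply edit: d4 := 3
  d6 = d4 + d5 - d2/3 = 29/4
  d7 = d5 + d6*3 - d2/3 = 26
  d8 = d1/4 + d2 + d4 = 19/2
  d9 = d2/4 = 3/8
  d10 = d6 + 3 = 41/4
Walk from origin (0, 0):
  seg 1: up by d8 = 19/2 → (0, 19/2)
  seg 2: right by d10 = 41/4 → (41/4, 19/2)
  seg 3: up by d10 = 41/4 → (41/4, 79/4)
  seg 4: left by d6 = 29/4 → (3, 79/4)
  seg 5: up by d1 = 20 → (3, 159/4)
  seg 6: up by d8 = 19/2 → (3, 197/4)
  seg 7: down by d3 = 6 → (3, 173/4)
  seg 8: up by d1 = 20 → (3, 253/4)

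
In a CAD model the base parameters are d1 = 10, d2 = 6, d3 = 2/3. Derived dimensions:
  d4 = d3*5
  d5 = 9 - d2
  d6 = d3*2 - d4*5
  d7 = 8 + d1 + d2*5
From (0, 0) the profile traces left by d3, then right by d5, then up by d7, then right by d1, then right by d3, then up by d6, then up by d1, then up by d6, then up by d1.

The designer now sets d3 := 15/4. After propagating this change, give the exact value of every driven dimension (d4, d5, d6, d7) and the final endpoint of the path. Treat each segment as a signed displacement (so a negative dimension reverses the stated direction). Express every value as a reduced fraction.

Apply edit: d3 := 15/4
  d4 = d3*5 = 75/4
  d5 = 9 - d2 = 3
  d6 = d3*2 - d4*5 = -345/4
  d7 = 8 + d1 + d2*5 = 48
Walk from origin (0, 0):
  seg 1: left by d3 = 15/4 → (-15/4, 0)
  seg 2: right by d5 = 3 → (-3/4, 0)
  seg 3: up by d7 = 48 → (-3/4, 48)
  seg 4: right by d1 = 10 → (37/4, 48)
  seg 5: right by d3 = 15/4 → (13, 48)
  seg 6: up by d6 = -345/4 → (13, -153/4)
  seg 7: up by d1 = 10 → (13, -113/4)
  seg 8: up by d6 = -345/4 → (13, -229/2)
  seg 9: up by d1 = 10 → (13, -209/2)

d4 = 75/4
d5 = 3
d6 = -345/4
d7 = 48
endpoint = (13, -209/2)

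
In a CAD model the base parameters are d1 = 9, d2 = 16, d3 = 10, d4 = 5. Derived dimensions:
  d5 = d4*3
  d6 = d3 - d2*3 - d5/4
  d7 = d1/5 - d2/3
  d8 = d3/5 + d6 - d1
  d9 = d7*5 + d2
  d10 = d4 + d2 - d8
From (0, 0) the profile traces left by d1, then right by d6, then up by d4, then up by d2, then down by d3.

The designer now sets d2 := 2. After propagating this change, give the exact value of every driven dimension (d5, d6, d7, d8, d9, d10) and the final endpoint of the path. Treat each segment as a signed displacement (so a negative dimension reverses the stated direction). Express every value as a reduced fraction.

Apply edit: d2 := 2
  d5 = d4*3 = 15
  d6 = d3 - d2*3 - d5/4 = 1/4
  d7 = d1/5 - d2/3 = 17/15
  d8 = d3/5 + d6 - d1 = -27/4
  d9 = d7*5 + d2 = 23/3
  d10 = d4 + d2 - d8 = 55/4
Walk from origin (0, 0):
  seg 1: left by d1 = 9 → (-9, 0)
  seg 2: right by d6 = 1/4 → (-35/4, 0)
  seg 3: up by d4 = 5 → (-35/4, 5)
  seg 4: up by d2 = 2 → (-35/4, 7)
  seg 5: down by d3 = 10 → (-35/4, -3)

d5 = 15
d6 = 1/4
d7 = 17/15
d8 = -27/4
d9 = 23/3
d10 = 55/4
endpoint = (-35/4, -3)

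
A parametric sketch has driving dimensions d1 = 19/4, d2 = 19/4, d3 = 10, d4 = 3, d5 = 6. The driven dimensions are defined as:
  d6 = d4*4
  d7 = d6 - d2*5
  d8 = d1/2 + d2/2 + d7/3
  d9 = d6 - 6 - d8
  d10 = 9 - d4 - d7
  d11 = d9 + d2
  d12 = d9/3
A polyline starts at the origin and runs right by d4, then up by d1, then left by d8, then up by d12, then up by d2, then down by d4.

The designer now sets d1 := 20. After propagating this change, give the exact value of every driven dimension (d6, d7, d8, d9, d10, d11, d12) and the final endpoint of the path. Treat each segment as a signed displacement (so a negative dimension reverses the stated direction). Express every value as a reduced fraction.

Apply edit: d1 := 20
  d6 = d4*4 = 12
  d7 = d6 - d2*5 = -47/4
  d8 = d1/2 + d2/2 + d7/3 = 203/24
  d9 = d6 - 6 - d8 = -59/24
  d10 = 9 - d4 - d7 = 71/4
  d11 = d9 + d2 = 55/24
  d12 = d9/3 = -59/72
Walk from origin (0, 0):
  seg 1: right by d4 = 3 → (3, 0)
  seg 2: up by d1 = 20 → (3, 20)
  seg 3: left by d8 = 203/24 → (-131/24, 20)
  seg 4: up by d12 = -59/72 → (-131/24, 1381/72)
  seg 5: up by d2 = 19/4 → (-131/24, 1723/72)
  seg 6: down by d4 = 3 → (-131/24, 1507/72)

d6 = 12
d7 = -47/4
d8 = 203/24
d9 = -59/24
d10 = 71/4
d11 = 55/24
d12 = -59/72
endpoint = (-131/24, 1507/72)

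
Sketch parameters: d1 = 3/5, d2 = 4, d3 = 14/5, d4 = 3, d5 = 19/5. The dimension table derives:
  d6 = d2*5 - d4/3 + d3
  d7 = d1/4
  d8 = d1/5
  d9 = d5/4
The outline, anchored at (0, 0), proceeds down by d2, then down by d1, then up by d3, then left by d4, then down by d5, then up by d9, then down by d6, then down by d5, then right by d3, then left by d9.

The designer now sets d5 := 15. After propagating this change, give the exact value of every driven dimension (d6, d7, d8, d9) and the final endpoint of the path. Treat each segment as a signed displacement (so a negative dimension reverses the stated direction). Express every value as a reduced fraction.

Apply edit: d5 := 15
  d6 = d2*5 - d4/3 + d3 = 109/5
  d7 = d1/4 = 3/20
  d8 = d1/5 = 3/25
  d9 = d5/4 = 15/4
Walk from origin (0, 0):
  seg 1: down by d2 = 4 → (0, -4)
  seg 2: down by d1 = 3/5 → (0, -23/5)
  seg 3: up by d3 = 14/5 → (0, -9/5)
  seg 4: left by d4 = 3 → (-3, -9/5)
  seg 5: down by d5 = 15 → (-3, -84/5)
  seg 6: up by d9 = 15/4 → (-3, -261/20)
  seg 7: down by d6 = 109/5 → (-3, -697/20)
  seg 8: down by d5 = 15 → (-3, -997/20)
  seg 9: right by d3 = 14/5 → (-1/5, -997/20)
  seg 10: left by d9 = 15/4 → (-79/20, -997/20)

d6 = 109/5
d7 = 3/20
d8 = 3/25
d9 = 15/4
endpoint = (-79/20, -997/20)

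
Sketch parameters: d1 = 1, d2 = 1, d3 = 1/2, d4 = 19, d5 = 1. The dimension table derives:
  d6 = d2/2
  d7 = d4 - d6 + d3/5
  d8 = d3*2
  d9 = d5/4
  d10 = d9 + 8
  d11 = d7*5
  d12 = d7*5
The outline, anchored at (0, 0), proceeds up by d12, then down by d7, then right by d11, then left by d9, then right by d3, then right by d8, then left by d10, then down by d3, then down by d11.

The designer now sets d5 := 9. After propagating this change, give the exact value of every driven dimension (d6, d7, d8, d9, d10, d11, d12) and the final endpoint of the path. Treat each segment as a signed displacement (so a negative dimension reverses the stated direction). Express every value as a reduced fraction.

Apply edit: d5 := 9
  d6 = d2/2 = 1/2
  d7 = d4 - d6 + d3/5 = 93/5
  d8 = d3*2 = 1
  d9 = d5/4 = 9/4
  d10 = d9 + 8 = 41/4
  d11 = d7*5 = 93
  d12 = d7*5 = 93
Walk from origin (0, 0):
  seg 1: up by d12 = 93 → (0, 93)
  seg 2: down by d7 = 93/5 → (0, 372/5)
  seg 3: right by d11 = 93 → (93, 372/5)
  seg 4: left by d9 = 9/4 → (363/4, 372/5)
  seg 5: right by d3 = 1/2 → (365/4, 372/5)
  seg 6: right by d8 = 1 → (369/4, 372/5)
  seg 7: left by d10 = 41/4 → (82, 372/5)
  seg 8: down by d3 = 1/2 → (82, 739/10)
  seg 9: down by d11 = 93 → (82, -191/10)

d6 = 1/2
d7 = 93/5
d8 = 1
d9 = 9/4
d10 = 41/4
d11 = 93
d12 = 93
endpoint = (82, -191/10)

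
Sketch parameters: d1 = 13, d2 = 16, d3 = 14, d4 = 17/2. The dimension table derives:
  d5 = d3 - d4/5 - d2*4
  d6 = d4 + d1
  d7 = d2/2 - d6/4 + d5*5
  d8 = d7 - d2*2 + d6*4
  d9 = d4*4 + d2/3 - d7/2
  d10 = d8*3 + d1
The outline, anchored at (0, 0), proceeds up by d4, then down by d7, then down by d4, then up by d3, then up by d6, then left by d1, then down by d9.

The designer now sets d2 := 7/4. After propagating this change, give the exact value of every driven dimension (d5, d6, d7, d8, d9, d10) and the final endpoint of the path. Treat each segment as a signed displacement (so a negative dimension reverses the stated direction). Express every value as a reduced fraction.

d5 = 53/10
d6 = 43/2
d7 = 22
d8 = 209/2
d9 = 283/12
d10 = 653/2
endpoint = (-13, -121/12)

Apply edit: d2 := 7/4
  d5 = d3 - d4/5 - d2*4 = 53/10
  d6 = d4 + d1 = 43/2
  d7 = d2/2 - d6/4 + d5*5 = 22
  d8 = d7 - d2*2 + d6*4 = 209/2
  d9 = d4*4 + d2/3 - d7/2 = 283/12
  d10 = d8*3 + d1 = 653/2
Walk from origin (0, 0):
  seg 1: up by d4 = 17/2 → (0, 17/2)
  seg 2: down by d7 = 22 → (0, -27/2)
  seg 3: down by d4 = 17/2 → (0, -22)
  seg 4: up by d3 = 14 → (0, -8)
  seg 5: up by d6 = 43/2 → (0, 27/2)
  seg 6: left by d1 = 13 → (-13, 27/2)
  seg 7: down by d9 = 283/12 → (-13, -121/12)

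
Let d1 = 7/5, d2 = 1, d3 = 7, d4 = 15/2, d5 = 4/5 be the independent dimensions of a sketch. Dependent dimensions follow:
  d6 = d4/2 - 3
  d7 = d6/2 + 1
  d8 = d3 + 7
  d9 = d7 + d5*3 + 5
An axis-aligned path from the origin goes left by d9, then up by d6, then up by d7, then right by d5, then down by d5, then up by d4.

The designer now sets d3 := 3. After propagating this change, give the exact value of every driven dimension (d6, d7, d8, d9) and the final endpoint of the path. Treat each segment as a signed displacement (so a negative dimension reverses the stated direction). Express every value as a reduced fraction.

Apply edit: d3 := 3
  d6 = d4/2 - 3 = 3/4
  d7 = d6/2 + 1 = 11/8
  d8 = d3 + 7 = 10
  d9 = d7 + d5*3 + 5 = 351/40
Walk from origin (0, 0):
  seg 1: left by d9 = 351/40 → (-351/40, 0)
  seg 2: up by d6 = 3/4 → (-351/40, 3/4)
  seg 3: up by d7 = 11/8 → (-351/40, 17/8)
  seg 4: right by d5 = 4/5 → (-319/40, 17/8)
  seg 5: down by d5 = 4/5 → (-319/40, 53/40)
  seg 6: up by d4 = 15/2 → (-319/40, 353/40)

d6 = 3/4
d7 = 11/8
d8 = 10
d9 = 351/40
endpoint = (-319/40, 353/40)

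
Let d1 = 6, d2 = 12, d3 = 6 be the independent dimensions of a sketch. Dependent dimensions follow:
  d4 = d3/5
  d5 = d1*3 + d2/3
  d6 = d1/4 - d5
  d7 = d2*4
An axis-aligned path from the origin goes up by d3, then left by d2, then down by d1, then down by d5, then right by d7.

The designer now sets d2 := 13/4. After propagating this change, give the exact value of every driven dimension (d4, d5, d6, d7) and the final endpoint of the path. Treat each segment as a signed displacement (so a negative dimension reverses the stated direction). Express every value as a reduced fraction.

d4 = 6/5
d5 = 229/12
d6 = -211/12
d7 = 13
endpoint = (39/4, -229/12)

Apply edit: d2 := 13/4
  d4 = d3/5 = 6/5
  d5 = d1*3 + d2/3 = 229/12
  d6 = d1/4 - d5 = -211/12
  d7 = d2*4 = 13
Walk from origin (0, 0):
  seg 1: up by d3 = 6 → (0, 6)
  seg 2: left by d2 = 13/4 → (-13/4, 6)
  seg 3: down by d1 = 6 → (-13/4, 0)
  seg 4: down by d5 = 229/12 → (-13/4, -229/12)
  seg 5: right by d7 = 13 → (39/4, -229/12)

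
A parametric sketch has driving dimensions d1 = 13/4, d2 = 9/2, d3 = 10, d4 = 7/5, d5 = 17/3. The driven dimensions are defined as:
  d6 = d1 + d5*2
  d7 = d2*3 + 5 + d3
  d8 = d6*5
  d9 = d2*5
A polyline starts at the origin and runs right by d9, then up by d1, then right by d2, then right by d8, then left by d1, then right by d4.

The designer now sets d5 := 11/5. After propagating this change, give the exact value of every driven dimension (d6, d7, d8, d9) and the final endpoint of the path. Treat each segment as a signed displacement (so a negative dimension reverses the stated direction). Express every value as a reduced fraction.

Apply edit: d5 := 11/5
  d6 = d1 + d5*2 = 153/20
  d7 = d2*3 + 5 + d3 = 57/2
  d8 = d6*5 = 153/4
  d9 = d2*5 = 45/2
Walk from origin (0, 0):
  seg 1: right by d9 = 45/2 → (45/2, 0)
  seg 2: up by d1 = 13/4 → (45/2, 13/4)
  seg 3: right by d2 = 9/2 → (27, 13/4)
  seg 4: right by d8 = 153/4 → (261/4, 13/4)
  seg 5: left by d1 = 13/4 → (62, 13/4)
  seg 6: right by d4 = 7/5 → (317/5, 13/4)

d6 = 153/20
d7 = 57/2
d8 = 153/4
d9 = 45/2
endpoint = (317/5, 13/4)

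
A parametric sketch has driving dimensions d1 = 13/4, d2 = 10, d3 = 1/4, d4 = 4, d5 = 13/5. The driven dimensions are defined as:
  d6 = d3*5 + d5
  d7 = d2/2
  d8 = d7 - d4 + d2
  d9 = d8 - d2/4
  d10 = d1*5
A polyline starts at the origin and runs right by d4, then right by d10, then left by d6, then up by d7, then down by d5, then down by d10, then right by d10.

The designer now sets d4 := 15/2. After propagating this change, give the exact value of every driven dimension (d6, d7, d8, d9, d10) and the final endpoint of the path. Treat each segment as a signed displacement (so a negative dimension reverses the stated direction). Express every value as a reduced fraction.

Apply edit: d4 := 15/2
  d6 = d3*5 + d5 = 77/20
  d7 = d2/2 = 5
  d8 = d7 - d4 + d2 = 15/2
  d9 = d8 - d2/4 = 5
  d10 = d1*5 = 65/4
Walk from origin (0, 0):
  seg 1: right by d4 = 15/2 → (15/2, 0)
  seg 2: right by d10 = 65/4 → (95/4, 0)
  seg 3: left by d6 = 77/20 → (199/10, 0)
  seg 4: up by d7 = 5 → (199/10, 5)
  seg 5: down by d5 = 13/5 → (199/10, 12/5)
  seg 6: down by d10 = 65/4 → (199/10, -277/20)
  seg 7: right by d10 = 65/4 → (723/20, -277/20)

d6 = 77/20
d7 = 5
d8 = 15/2
d9 = 5
d10 = 65/4
endpoint = (723/20, -277/20)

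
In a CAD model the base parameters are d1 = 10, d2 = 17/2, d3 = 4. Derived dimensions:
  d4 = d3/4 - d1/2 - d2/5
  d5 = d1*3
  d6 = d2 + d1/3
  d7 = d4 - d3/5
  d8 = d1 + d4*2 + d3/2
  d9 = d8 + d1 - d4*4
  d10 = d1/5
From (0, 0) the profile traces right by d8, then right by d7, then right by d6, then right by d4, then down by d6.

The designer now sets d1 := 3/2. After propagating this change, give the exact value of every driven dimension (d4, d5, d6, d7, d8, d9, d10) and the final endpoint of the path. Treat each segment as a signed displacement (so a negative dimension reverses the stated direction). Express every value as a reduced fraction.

d4 = -29/20
d5 = 9/2
d6 = 9
d7 = -9/4
d8 = 3/5
d9 = 79/10
d10 = 3/10
endpoint = (59/10, -9)

Apply edit: d1 := 3/2
  d4 = d3/4 - d1/2 - d2/5 = -29/20
  d5 = d1*3 = 9/2
  d6 = d2 + d1/3 = 9
  d7 = d4 - d3/5 = -9/4
  d8 = d1 + d4*2 + d3/2 = 3/5
  d9 = d8 + d1 - d4*4 = 79/10
  d10 = d1/5 = 3/10
Walk from origin (0, 0):
  seg 1: right by d8 = 3/5 → (3/5, 0)
  seg 2: right by d7 = -9/4 → (-33/20, 0)
  seg 3: right by d6 = 9 → (147/20, 0)
  seg 4: right by d4 = -29/20 → (59/10, 0)
  seg 5: down by d6 = 9 → (59/10, -9)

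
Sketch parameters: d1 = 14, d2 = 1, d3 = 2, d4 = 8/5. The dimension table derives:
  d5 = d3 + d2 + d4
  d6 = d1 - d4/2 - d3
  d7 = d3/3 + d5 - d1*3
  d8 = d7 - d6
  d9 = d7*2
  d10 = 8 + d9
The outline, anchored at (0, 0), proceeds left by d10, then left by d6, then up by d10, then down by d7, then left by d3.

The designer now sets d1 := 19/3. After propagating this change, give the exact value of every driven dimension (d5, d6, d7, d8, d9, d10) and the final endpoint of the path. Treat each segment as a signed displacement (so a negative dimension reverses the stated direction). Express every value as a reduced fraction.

Apply edit: d1 := 19/3
  d5 = d3 + d2 + d4 = 23/5
  d6 = d1 - d4/2 - d3 = 53/15
  d7 = d3/3 + d5 - d1*3 = -206/15
  d8 = d7 - d6 = -259/15
  d9 = d7*2 = -412/15
  d10 = 8 + d9 = -292/15
Walk from origin (0, 0):
  seg 1: left by d10 = -292/15 → (292/15, 0)
  seg 2: left by d6 = 53/15 → (239/15, 0)
  seg 3: up by d10 = -292/15 → (239/15, -292/15)
  seg 4: down by d7 = -206/15 → (239/15, -86/15)
  seg 5: left by d3 = 2 → (209/15, -86/15)

d5 = 23/5
d6 = 53/15
d7 = -206/15
d8 = -259/15
d9 = -412/15
d10 = -292/15
endpoint = (209/15, -86/15)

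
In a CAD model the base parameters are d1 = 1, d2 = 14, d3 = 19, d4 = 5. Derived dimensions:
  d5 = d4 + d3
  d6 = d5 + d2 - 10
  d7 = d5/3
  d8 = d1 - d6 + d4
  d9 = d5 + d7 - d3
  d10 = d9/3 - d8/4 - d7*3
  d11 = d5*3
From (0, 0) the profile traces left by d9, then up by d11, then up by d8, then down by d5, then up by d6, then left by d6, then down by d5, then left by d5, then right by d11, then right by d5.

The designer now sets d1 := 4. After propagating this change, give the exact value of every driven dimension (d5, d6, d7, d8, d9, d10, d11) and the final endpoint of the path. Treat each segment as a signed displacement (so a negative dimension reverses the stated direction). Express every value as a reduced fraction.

d5 = 24
d6 = 28
d7 = 8
d8 = -19
d9 = 13
d10 = -179/12
d11 = 72
endpoint = (31, 33)

Apply edit: d1 := 4
  d5 = d4 + d3 = 24
  d6 = d5 + d2 - 10 = 28
  d7 = d5/3 = 8
  d8 = d1 - d6 + d4 = -19
  d9 = d5 + d7 - d3 = 13
  d10 = d9/3 - d8/4 - d7*3 = -179/12
  d11 = d5*3 = 72
Walk from origin (0, 0):
  seg 1: left by d9 = 13 → (-13, 0)
  seg 2: up by d11 = 72 → (-13, 72)
  seg 3: up by d8 = -19 → (-13, 53)
  seg 4: down by d5 = 24 → (-13, 29)
  seg 5: up by d6 = 28 → (-13, 57)
  seg 6: left by d6 = 28 → (-41, 57)
  seg 7: down by d5 = 24 → (-41, 33)
  seg 8: left by d5 = 24 → (-65, 33)
  seg 9: right by d11 = 72 → (7, 33)
  seg 10: right by d5 = 24 → (31, 33)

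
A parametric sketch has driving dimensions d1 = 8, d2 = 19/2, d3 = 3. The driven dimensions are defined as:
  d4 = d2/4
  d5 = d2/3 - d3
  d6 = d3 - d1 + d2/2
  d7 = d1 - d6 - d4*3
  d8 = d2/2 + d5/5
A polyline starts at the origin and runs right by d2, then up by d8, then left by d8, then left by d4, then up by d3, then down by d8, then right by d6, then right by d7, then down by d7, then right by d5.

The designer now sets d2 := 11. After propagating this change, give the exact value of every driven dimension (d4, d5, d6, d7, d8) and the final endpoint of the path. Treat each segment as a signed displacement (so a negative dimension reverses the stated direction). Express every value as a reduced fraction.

d4 = 11/4
d5 = 2/3
d6 = 1/2
d7 = -3/4
d8 = 169/30
endpoint = (91/30, 15/4)

Apply edit: d2 := 11
  d4 = d2/4 = 11/4
  d5 = d2/3 - d3 = 2/3
  d6 = d3 - d1 + d2/2 = 1/2
  d7 = d1 - d6 - d4*3 = -3/4
  d8 = d2/2 + d5/5 = 169/30
Walk from origin (0, 0):
  seg 1: right by d2 = 11 → (11, 0)
  seg 2: up by d8 = 169/30 → (11, 169/30)
  seg 3: left by d8 = 169/30 → (161/30, 169/30)
  seg 4: left by d4 = 11/4 → (157/60, 169/30)
  seg 5: up by d3 = 3 → (157/60, 259/30)
  seg 6: down by d8 = 169/30 → (157/60, 3)
  seg 7: right by d6 = 1/2 → (187/60, 3)
  seg 8: right by d7 = -3/4 → (71/30, 3)
  seg 9: down by d7 = -3/4 → (71/30, 15/4)
  seg 10: right by d5 = 2/3 → (91/30, 15/4)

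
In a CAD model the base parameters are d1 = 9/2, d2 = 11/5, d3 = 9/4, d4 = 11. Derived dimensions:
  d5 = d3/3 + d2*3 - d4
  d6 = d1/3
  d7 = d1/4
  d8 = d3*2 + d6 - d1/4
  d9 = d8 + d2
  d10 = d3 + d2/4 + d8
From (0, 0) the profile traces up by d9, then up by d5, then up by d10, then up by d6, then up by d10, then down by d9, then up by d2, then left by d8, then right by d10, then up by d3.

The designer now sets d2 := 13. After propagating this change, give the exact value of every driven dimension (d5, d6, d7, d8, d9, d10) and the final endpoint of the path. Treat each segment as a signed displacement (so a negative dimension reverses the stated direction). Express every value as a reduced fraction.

d5 = 115/4
d6 = 3/2
d7 = 9/8
d8 = 39/8
d9 = 143/8
d10 = 83/8
endpoint = (11/2, 265/4)

Apply edit: d2 := 13
  d5 = d3/3 + d2*3 - d4 = 115/4
  d6 = d1/3 = 3/2
  d7 = d1/4 = 9/8
  d8 = d3*2 + d6 - d1/4 = 39/8
  d9 = d8 + d2 = 143/8
  d10 = d3 + d2/4 + d8 = 83/8
Walk from origin (0, 0):
  seg 1: up by d9 = 143/8 → (0, 143/8)
  seg 2: up by d5 = 115/4 → (0, 373/8)
  seg 3: up by d10 = 83/8 → (0, 57)
  seg 4: up by d6 = 3/2 → (0, 117/2)
  seg 5: up by d10 = 83/8 → (0, 551/8)
  seg 6: down by d9 = 143/8 → (0, 51)
  seg 7: up by d2 = 13 → (0, 64)
  seg 8: left by d8 = 39/8 → (-39/8, 64)
  seg 9: right by d10 = 83/8 → (11/2, 64)
  seg 10: up by d3 = 9/4 → (11/2, 265/4)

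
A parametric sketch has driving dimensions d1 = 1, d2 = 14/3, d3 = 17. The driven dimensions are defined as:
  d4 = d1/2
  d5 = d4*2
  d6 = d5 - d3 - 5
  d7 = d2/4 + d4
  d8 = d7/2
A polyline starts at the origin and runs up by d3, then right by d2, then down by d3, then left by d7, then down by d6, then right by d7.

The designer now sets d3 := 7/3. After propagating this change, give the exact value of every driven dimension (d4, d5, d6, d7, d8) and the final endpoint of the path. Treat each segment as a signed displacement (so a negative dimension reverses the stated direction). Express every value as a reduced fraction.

Apply edit: d3 := 7/3
  d4 = d1/2 = 1/2
  d5 = d4*2 = 1
  d6 = d5 - d3 - 5 = -19/3
  d7 = d2/4 + d4 = 5/3
  d8 = d7/2 = 5/6
Walk from origin (0, 0):
  seg 1: up by d3 = 7/3 → (0, 7/3)
  seg 2: right by d2 = 14/3 → (14/3, 7/3)
  seg 3: down by d3 = 7/3 → (14/3, 0)
  seg 4: left by d7 = 5/3 → (3, 0)
  seg 5: down by d6 = -19/3 → (3, 19/3)
  seg 6: right by d7 = 5/3 → (14/3, 19/3)

d4 = 1/2
d5 = 1
d6 = -19/3
d7 = 5/3
d8 = 5/6
endpoint = (14/3, 19/3)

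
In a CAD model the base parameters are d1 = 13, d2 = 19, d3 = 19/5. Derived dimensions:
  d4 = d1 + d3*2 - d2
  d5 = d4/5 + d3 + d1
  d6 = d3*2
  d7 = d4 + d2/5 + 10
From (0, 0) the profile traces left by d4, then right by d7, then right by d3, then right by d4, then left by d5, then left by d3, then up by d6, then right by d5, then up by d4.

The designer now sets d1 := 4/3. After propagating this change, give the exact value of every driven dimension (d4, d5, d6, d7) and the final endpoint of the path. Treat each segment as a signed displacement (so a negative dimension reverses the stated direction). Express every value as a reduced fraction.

Apply edit: d1 := 4/3
  d4 = d1 + d3*2 - d2 = -151/15
  d5 = d4/5 + d3 + d1 = 78/25
  d6 = d3*2 = 38/5
  d7 = d4 + d2/5 + 10 = 56/15
Walk from origin (0, 0):
  seg 1: left by d4 = -151/15 → (151/15, 0)
  seg 2: right by d7 = 56/15 → (69/5, 0)
  seg 3: right by d3 = 19/5 → (88/5, 0)
  seg 4: right by d4 = -151/15 → (113/15, 0)
  seg 5: left by d5 = 78/25 → (331/75, 0)
  seg 6: left by d3 = 19/5 → (46/75, 0)
  seg 7: up by d6 = 38/5 → (46/75, 38/5)
  seg 8: right by d5 = 78/25 → (56/15, 38/5)
  seg 9: up by d4 = -151/15 → (56/15, -37/15)

d4 = -151/15
d5 = 78/25
d6 = 38/5
d7 = 56/15
endpoint = (56/15, -37/15)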